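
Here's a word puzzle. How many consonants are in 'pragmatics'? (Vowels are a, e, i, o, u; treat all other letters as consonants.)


Consonants in 'pragmatics': p, r, g, m, t, c, s = 7 consonants.

7


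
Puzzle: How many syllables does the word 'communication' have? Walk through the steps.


Break 'communication' into syllables: com-mu-ni-ca-tion -> com | mu | ni | ca | tion = 5 syllables

5 syllables


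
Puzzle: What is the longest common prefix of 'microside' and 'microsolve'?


Compare from the start: 6 characters match: 'micros'. Mismatch at position 7: 'i' vs 'o'.

micros


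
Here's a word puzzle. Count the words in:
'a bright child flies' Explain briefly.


Split into words: a | bright | child | flies = 4 words.

4


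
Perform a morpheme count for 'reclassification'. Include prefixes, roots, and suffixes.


Decomposition: re- (prefix) + class (root) + -ify (suffix) + -ation (suffix) = 4 morpheme(s)

4 morphemes


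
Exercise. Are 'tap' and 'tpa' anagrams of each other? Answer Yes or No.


Sorted letters of 'tap': 'apt'
Sorted letters of 'tpa': 'apt'
They match.

Yes


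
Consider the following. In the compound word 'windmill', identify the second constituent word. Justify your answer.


Split 'windmill' into 'wind' + 'mill'. The second part is 'mill'.

mill


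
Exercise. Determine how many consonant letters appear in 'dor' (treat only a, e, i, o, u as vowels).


Consonants in 'dor': d, r = 2 consonants.

2


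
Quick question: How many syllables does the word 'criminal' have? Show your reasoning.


Break 'criminal' into syllables: crim-i-nal -> crim | i | nal = 3 syllables

3 syllables


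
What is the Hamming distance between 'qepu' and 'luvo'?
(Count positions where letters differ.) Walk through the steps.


Alignment:
Position 1: 'q' vs 'l' = DIFFER
Position 2: 'e' vs 'u' = DIFFER
Position 3: 'p' vs 'v' = DIFFER
Position 4: 'u' vs 'o' = DIFFER
Total differences: 4

4


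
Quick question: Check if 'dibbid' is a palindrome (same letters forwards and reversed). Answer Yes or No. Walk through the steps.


Forward: 'dibbid'
Reversed: 'dibbid'
They are identical.

Yes


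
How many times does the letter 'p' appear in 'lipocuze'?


Letter 'p' in 'lipocuze': found at position(s) 3 = 1 occurrence(s).

1


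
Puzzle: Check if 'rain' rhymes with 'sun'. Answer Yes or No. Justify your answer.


Rime (stressed vowel + following sounds) of 'rain': -ain = /eɪn/
Rime of 'sun': -un = /ʌn/
/eɪn/ and /ʌn/ are different ending sounds, so the words do not rhyme.

No


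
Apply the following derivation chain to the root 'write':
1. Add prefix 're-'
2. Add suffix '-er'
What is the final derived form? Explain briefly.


Step 1: Add prefix 're-' to 'write' = 'rewrite'
Step 2: Add suffix '-er' to 'rewrite' = 'rewriter'

rewriter


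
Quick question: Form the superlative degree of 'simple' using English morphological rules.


Apply superlative formation (ends in e: add -st): 'simple' -> 'simplest'.

simplest


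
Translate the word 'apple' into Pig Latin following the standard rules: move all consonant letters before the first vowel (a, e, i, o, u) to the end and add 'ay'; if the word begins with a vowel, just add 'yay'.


'apple' starts with a vowel, so add 'yay': 'appleyay'.

appleyay


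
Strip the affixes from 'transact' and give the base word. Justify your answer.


Remove prefix 'trans' from 'transact' to get root 'act'.

act


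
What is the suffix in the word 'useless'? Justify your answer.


The word 'useless' = 'use' (root) + '-less' (suffix). The suffix is '-less'.

less


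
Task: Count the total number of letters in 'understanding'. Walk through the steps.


Spell out 'understanding' and number each letter: u(1), n(2), d(3), e(4), r(5), s(6), t(7), a(8), n(9), d(10), i(11), n(12), g(13). Total: 13 letters.

13


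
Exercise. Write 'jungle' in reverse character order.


Reverse 'jungle' character by character: 'elgnuj'.

elgnuj


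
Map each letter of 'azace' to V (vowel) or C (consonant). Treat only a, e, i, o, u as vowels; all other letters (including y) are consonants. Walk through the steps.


Letter mapping: a = V, z = C, a = V, c = C, e = V.

VCVCV


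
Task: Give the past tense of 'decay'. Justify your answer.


Apply rule: Add -ed. 'decay' becomes 'decayed'.

decayed


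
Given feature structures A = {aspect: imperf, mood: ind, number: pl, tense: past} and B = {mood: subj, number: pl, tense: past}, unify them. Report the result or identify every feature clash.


Compare features:
aspect: A=imperf vs B=_ -> unified: imperf
mood: A=ind vs B=subj -> CLASH
number: A=pl vs B=pl -> unified: pl
tense: A=past vs B=past -> unified: past
Clash detected on feature 'mood' (ind vs subj); unification fails.

CLASH on 'mood' (ind vs subj)


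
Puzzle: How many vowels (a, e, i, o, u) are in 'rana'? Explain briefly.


Vowels in 'rana': a, a = 2 vowels.

2


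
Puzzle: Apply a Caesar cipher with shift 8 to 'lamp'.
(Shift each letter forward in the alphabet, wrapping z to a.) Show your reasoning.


Shift each letter by 8: l -> t, a -> i, m -> u, p -> x. Result: 'tiux'.

tiux


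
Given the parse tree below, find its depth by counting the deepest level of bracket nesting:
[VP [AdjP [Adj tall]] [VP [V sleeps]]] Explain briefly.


Count bracket nesting levels:
'[' at pos 0: depth = 1
'[' at pos 4: depth = 2
'[' at pos 10: depth = 3
'[' at pos 22: depth = 2
'[' at pos 26: depth = 3
Maximum depth reached: 3

3


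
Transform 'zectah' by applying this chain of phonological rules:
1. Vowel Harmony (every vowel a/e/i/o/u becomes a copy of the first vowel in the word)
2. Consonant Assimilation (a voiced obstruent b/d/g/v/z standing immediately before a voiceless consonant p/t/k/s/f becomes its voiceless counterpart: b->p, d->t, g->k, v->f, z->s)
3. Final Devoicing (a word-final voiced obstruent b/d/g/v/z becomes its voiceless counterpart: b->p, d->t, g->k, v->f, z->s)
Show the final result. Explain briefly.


Starting form: 'zectah'
Rule 1: Vowel Harmony: all vowels become 'e' (matching first vowel). 'zectah' -> 'zecteh'
Rule 2: Consonant Assimilation: no voiced obstruent (b/d/g/v/z) stands immediately before a voiceless consonant (p/t/k/s/f). No change.
Rule 3: Final Devoicing: final consonant 'h' is not one of the voiced obstruents b/d/g/v/z. No change.
Final form: 'zecteh'

zecteh


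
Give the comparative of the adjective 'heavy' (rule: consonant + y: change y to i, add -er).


Apply comparative formation (consonant + y: change y to i, add -er): 'heavy' -> 'heavier'.

heavier


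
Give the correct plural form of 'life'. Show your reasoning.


Apply rule: Change -fe to -ves. 'life' becomes 'lives'.

lives


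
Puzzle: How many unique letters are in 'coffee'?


Unique letters in 'coffee': {c, e, f, o} = 4 distinct letters.

4


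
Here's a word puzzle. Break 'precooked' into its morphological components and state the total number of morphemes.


Step 1: Identify prefix: 'pre' (meaning: before)
Step 2: Identify root: 'cook'
Step 3: Identify suffix(es): 'ed'
Decomposition: pre- (prefix: before) + cook (root) + -ed (suffix: past)
Total morphemes: 3

3 morphemes (pre- (prefix: before) + cook (root) + -ed (suffix: past))


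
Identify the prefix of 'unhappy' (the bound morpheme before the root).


The word 'unhappy' = 'un' (prefix) + 'happy' (root). The prefix is 'un'.

un


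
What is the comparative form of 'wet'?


Apply comparative formation (double final consonant, add -er): 'wet' -> 'wetter'.

wetter


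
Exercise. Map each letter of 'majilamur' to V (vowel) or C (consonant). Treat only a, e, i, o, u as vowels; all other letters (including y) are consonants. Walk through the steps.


Letter mapping: m = C, a = V, j = C, i = V, l = C, a = V, m = C, u = V, r = C.

CVCVCVCVC


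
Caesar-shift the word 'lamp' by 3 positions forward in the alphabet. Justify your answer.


Shift each letter by 3: l -> o, a -> d, m -> p, p -> s. Result: 'odps'.

odps


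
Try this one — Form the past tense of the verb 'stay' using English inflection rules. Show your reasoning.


Apply rule: Add -ed. 'stay' becomes 'stayed'.

stayed


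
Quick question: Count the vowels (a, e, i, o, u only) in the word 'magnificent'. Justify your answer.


Vowels in 'magnificent': a, i, i, e = 4 vowels.

4


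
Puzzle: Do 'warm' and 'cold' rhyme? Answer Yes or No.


Rime (stressed vowel + following sounds) of 'warm': -arm = /ɔːrm/
Rime of 'cold': -old = /oʊld/
/ɔːrm/ and /oʊld/ are different ending sounds, so the words do not rhyme.

No


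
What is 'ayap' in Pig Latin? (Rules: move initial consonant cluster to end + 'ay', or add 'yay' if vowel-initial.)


'ayap' starts with a vowel, so add 'yay': 'ayapyay'.

ayapyay


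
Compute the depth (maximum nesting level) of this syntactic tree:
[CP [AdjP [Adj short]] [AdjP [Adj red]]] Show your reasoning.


Count bracket nesting levels:
'[' at pos 0: depth = 1
'[' at pos 4: depth = 2
'[' at pos 10: depth = 3
'[' at pos 23: depth = 2
'[' at pos 29: depth = 3
Maximum depth reached: 3

3


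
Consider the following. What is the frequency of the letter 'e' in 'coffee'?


Letter 'e' in 'coffee': found at position(s) 5, 6 = 2 occurrence(s).

2


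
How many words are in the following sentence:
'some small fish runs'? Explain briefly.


Split into words: some | small | fish | runs = 4 words.

4


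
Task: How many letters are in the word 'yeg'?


Spell out 'yeg' and number each letter: y(1), e(2), g(3). Total: 3 letters.

3


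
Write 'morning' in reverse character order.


Reverse 'morning' character by character: 'gninrom'.

gninrom


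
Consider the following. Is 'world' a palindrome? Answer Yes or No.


Forward: 'world'
Reversed: 'dlrow'
They differ.

No


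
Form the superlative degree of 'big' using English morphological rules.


Apply superlative formation (double final consonant, add -est): 'big' -> 'biggest'.

biggest


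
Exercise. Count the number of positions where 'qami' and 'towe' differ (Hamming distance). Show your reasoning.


Alignment:
Position 1: 'q' vs 't' = DIFFER
Position 2: 'a' vs 'o' = DIFFER
Position 3: 'm' vs 'w' = DIFFER
Position 4: 'i' vs 'e' = DIFFER
Total differences: 4

4


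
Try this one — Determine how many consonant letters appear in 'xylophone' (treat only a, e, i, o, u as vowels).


Consonants in 'xylophone': x, y, l, p, h, n = 6 consonants.

6


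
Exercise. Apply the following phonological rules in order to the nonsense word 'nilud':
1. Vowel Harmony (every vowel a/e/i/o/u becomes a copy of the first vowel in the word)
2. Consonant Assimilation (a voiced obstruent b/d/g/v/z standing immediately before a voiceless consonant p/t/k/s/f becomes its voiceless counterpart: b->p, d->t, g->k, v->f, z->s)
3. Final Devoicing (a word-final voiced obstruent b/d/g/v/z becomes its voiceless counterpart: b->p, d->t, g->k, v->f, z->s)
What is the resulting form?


Starting form: 'nilud'
Rule 1: Vowel Harmony: all vowels become 'i' (matching first vowel). 'nilud' -> 'nilid'
Rule 2: Consonant Assimilation: no voiced obstruent (b/d/g/v/z) stands immediately before a voiceless consonant (p/t/k/s/f). No change.
Rule 3: Final Devoicing: word-final voiced obstruent 'd' becomes voiceless 't'. 'nilid' -> 'nilit'
Final form: 'nilit'

nilit


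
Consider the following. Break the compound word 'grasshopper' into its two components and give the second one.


Split 'grasshopper' into 'grass' + 'hopper'. The second part is 'hopper'.

hopper


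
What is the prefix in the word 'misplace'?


The word 'misplace' = 'mis' (prefix) + 'place' (root). The prefix is 'mis'.

mis


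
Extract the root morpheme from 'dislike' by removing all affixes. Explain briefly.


Remove prefix 'dis' from 'dislike' to get root 'like'.

like


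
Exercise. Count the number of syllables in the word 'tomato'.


Break 'tomato' into syllables: to-ma-to -> to | ma | to = 3 syllables

3 syllables


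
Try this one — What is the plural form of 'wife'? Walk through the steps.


Apply rule: Change -fe to -ves. 'wife' becomes 'wives'.

wives


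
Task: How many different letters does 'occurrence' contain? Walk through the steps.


Unique letters in 'occurrence': {c, e, n, o, r, u} = 6 distinct letters.

6


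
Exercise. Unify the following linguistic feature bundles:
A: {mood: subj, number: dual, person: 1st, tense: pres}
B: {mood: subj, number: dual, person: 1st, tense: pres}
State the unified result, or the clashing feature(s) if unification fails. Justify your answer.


Compare features:
mood: A=subj vs B=subj -> unified: subj
number: A=dual vs B=dual -> unified: dual
person: A=1st vs B=1st -> unified: 1st
tense: A=pres vs B=pres -> unified: pres
No clashes found.

Unified: {mood: subj, number: dual, person: 1st, tense: pres}


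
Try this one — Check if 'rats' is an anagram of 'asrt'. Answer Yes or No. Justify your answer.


Sorted letters of 'rats': 'arst'
Sorted letters of 'asrt': 'arst'
They match.

Yes


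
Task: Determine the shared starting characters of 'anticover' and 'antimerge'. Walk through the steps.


Compare from the start: 4 characters match: 'anti'. Mismatch at position 5: 'c' vs 'm'.

anti


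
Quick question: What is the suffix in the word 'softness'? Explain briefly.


The word 'softness' = 'soft' (root) + '-ness' (suffix). The suffix is '-ness'.

ness


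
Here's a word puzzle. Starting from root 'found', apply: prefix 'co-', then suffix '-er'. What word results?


Step 1: Add prefix 'co-' to 'found' = 'cofound'
Step 2: Add suffix '-er' to 'cofound' = 'cofounder'

cofounder


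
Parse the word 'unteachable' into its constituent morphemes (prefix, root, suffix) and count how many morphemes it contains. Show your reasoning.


Step 1: Identify prefix: 'un' (meaning: not/reverse)
Step 2: Identify root: 'teach'
Step 3: Identify suffix(es): 'able'
Decomposition: un- (prefix: not/reverse) + teach (root) + -able (suffix: capable of)
Total morphemes: 3

3 morphemes (un- (prefix: not/reverse) + teach (root) + -able (suffix: capable of))


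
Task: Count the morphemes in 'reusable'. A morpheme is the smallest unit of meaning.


Decomposition: re- (prefix) + use (root) + -able (suffix) = 3 morpheme(s)

3 morphemes


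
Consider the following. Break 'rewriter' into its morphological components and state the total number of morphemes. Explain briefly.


Step 1: Identify prefix: 're' (meaning: again)
Step 2: Identify root: 'write'
Step 3: Identify suffix(es): 'er'
Decomposition: re- (prefix: again) + write (root) + -er (suffix: one who)
Total morphemes: 3

3 morphemes (re- (prefix: again) + write (root) + -er (suffix: one who))


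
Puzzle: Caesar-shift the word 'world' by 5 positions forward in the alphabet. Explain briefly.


Shift each letter by 5: w -> b, o -> t, r -> w, l -> q, d -> i. Result: 'btwqi'.

btwqi


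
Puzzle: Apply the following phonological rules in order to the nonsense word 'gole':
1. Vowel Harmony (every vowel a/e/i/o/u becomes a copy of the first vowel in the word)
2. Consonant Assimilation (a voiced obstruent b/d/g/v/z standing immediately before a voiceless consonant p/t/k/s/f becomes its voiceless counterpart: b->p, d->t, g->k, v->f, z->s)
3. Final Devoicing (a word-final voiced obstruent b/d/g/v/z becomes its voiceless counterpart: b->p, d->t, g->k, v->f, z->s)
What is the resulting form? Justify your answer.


Starting form: 'gole'
Rule 1: Vowel Harmony: all vowels become 'o' (matching first vowel). 'gole' -> 'golo'
Rule 2: Consonant Assimilation: no voiced obstruent (b/d/g/v/z) stands immediately before a voiceless consonant (p/t/k/s/f). No change.
Rule 3: Final Devoicing: the word ends in the vowel 'o', not a consonant. No change.
Final form: 'golo'

golo


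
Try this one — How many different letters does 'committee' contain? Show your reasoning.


Unique letters in 'committee': {c, e, i, m, o, t} = 6 distinct letters.

6


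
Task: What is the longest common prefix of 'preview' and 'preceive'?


Compare from the start: 3 characters match: 'pre'. Mismatch at position 4: 'v' vs 'c'.

pre


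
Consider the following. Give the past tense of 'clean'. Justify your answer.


Apply rule: Add -ed. 'clean' becomes 'cleaned'.

cleaned


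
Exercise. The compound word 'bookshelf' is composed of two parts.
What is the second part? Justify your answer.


Split 'bookshelf' into 'book' + 'shelf'. The second part is 'shelf'.

shelf


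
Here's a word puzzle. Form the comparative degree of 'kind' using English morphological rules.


Apply comparative formation (add -er): 'kind' -> 'kinder'.

kinder


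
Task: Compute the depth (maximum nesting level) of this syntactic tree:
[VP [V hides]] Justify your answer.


Count bracket nesting levels:
'[' at pos 0: depth = 1
'[' at pos 4: depth = 2
Maximum depth reached: 2

2


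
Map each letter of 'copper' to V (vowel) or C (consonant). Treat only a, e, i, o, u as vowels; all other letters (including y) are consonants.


Letter mapping: c = C, o = V, p = C, p = C, e = V, r = C.

CVCCVC


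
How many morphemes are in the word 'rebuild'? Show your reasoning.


Decomposition: re- (prefix) + build (root) = 2 morpheme(s)

2 morphemes


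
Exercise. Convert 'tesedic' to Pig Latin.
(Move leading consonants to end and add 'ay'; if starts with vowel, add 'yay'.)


'tesedic': move consonant cluster 't' to end and add 'ay': 'esedictay'.

esedictay


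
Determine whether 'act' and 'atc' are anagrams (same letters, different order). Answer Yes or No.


Sorted letters of 'act': 'act'
Sorted letters of 'atc': 'act'
They match.

Yes


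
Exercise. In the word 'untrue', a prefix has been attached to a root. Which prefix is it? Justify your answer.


The word 'untrue' = 'un' (prefix) + 'true' (root). The prefix is 'un'.

un


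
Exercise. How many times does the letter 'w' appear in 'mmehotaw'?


Letter 'w' in 'mmehotaw': found at position(s) 8 = 1 occurrence(s).

1


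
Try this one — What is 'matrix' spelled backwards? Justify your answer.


Reverse 'matrix' character by character: 'xirtam'.

xirtam


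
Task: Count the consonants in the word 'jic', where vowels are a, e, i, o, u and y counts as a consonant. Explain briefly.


Consonants in 'jic': j, c = 2 consonants.

2


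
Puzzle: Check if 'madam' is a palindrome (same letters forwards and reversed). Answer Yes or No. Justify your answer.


Forward: 'madam'
Reversed: 'madam'
They are identical.

Yes


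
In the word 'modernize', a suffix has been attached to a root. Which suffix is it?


The word 'modernize' = 'modern' (root) + '-ize' (suffix). The suffix is '-ize'.

ize


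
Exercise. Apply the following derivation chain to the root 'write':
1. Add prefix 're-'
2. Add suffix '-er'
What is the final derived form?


Step 1: Add prefix 're-' to 'write' = 'rewrite'
Step 2: Add suffix '-er' to 'rewrite' = 'rewriter'

rewriter


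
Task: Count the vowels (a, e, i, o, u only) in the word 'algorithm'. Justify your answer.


Vowels in 'algorithm': a, o, i = 3 vowels.

3


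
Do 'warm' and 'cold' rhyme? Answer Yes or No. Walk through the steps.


Rime (stressed vowel + following sounds) of 'warm': -arm = /ɔːrm/
Rime of 'cold': -old = /oʊld/
/ɔːrm/ and /oʊld/ are different ending sounds, so the words do not rhyme.

No


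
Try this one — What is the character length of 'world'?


Spell out 'world' and number each letter: w(1), o(2), r(3), l(4), d(5). Total: 5 letters.

5


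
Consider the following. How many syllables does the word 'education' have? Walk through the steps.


Break 'education' into syllables: ed-u-ca-tion -> ed | u | ca | tion = 4 syllables

4 syllables


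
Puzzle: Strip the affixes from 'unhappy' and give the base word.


Remove prefix 'un' from 'unhappy' to get root 'happy'.

happy


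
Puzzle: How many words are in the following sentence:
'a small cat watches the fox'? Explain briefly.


Split into words: a | small | cat | watches | the | fox = 6 words.

6


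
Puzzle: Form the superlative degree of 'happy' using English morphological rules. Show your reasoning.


Apply superlative formation (consonant + y: change y to i, add -est): 'happy' -> 'happiest'.

happiest


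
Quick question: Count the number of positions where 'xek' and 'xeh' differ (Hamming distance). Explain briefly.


Alignment:
Position 1: 'x' vs 'x' = match
Position 2: 'e' vs 'e' = match
Position 3: 'k' vs 'h' = DIFFER
Total differences: 1

1


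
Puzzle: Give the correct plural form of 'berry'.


Apply rule: Change -y to -ies (consonant + y). 'berry' becomes 'berries'.

berries


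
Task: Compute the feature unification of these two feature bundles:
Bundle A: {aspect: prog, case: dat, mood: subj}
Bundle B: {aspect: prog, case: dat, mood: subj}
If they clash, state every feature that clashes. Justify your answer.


Compare features:
aspect: A=prog vs B=prog -> unified: prog
case: A=dat vs B=dat -> unified: dat
mood: A=subj vs B=subj -> unified: subj
No clashes found.

Unified: {aspect: prog, case: dat, mood: subj}


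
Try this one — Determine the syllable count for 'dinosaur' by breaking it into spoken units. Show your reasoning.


Break 'dinosaur' into syllables: di-no-saur -> di | no | saur = 3 syllables

3 syllables


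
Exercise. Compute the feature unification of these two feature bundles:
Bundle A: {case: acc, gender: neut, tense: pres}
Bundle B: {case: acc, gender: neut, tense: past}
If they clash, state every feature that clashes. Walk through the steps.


Compare features:
case: A=acc vs B=acc -> unified: acc
gender: A=neut vs B=neut -> unified: neut
tense: A=pres vs B=past -> CLASH
Clash detected on feature 'tense' (pres vs past); unification fails.

CLASH on 'tense' (pres vs past)


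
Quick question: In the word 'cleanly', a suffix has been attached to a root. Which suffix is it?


The word 'cleanly' = 'clean' (root) + '-ly' (suffix). The suffix is '-ly'.

ly


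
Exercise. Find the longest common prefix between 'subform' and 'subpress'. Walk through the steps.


Compare from the start: 3 characters match: 'sub'. Mismatch at position 4: 'f' vs 'p'.

sub


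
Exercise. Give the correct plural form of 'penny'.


Apply rule: Change -y to -ies (consonant + y). 'penny' becomes 'pennies'.

pennies


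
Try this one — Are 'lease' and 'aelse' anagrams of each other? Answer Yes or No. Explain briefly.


Sorted letters of 'lease': 'aeels'
Sorted letters of 'aelse': 'aeels'
They match.

Yes


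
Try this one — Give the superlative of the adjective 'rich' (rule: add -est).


Apply superlative formation (add -est): 'rich' -> 'richest'.

richest


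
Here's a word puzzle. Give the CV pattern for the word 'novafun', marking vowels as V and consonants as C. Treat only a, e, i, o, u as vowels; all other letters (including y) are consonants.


Letter mapping: n = C, o = V, v = C, a = V, f = C, u = V, n = C.

CVCVCVC


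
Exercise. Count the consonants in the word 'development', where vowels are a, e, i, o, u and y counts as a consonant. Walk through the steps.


Consonants in 'development': d, v, l, p, m, n, t = 7 consonants.

7


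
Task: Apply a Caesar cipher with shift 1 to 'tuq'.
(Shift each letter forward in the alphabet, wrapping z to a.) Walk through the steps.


Shift each letter by 1: t -> u, u -> v, q -> r. Result: 'uvr'.

uvr


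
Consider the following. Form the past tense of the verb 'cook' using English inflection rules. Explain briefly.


Apply rule: Add -ed. 'cook' becomes 'cooked'.

cooked


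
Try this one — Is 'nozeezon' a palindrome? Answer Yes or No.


Forward: 'nozeezon'
Reversed: 'nozeezon'
They are identical.

Yes


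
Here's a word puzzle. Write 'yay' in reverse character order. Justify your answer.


Reverse 'yay' character by character: 'yay'.

yay


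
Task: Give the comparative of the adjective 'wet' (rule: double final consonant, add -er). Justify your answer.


Apply comparative formation (double final consonant, add -er): 'wet' -> 'wetter'.

wetter


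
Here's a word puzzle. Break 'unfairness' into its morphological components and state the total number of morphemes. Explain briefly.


Step 1: Identify prefix: 'un' (meaning: not/reverse)
Step 2: Identify root: 'fair'
Step 3: Identify suffix(es): 'ness'
Decomposition: un- (prefix: not/reverse) + fair (root) + -ness (suffix: state of)
Total morphemes: 3

3 morphemes (un- (prefix: not/reverse) + fair (root) + -ness (suffix: state of))


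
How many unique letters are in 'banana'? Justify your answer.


Unique letters in 'banana': {a, b, n} = 3 distinct letters.

3


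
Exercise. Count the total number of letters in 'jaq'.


Spell out 'jaq' and number each letter: j(1), a(2), q(3). Total: 3 letters.

3


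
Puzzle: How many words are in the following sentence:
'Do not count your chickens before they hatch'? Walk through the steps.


Split into words: Do | not | count | your | chickens | before | they | hatch = 8 words.

8


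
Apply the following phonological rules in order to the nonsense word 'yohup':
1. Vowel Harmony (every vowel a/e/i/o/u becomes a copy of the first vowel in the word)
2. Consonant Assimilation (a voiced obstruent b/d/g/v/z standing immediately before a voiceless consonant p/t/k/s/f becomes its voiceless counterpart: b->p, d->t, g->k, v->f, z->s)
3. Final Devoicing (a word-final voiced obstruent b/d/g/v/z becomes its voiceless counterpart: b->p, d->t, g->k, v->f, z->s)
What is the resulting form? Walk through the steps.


Starting form: 'yohup'
Rule 1: Vowel Harmony: all vowels become 'o' (matching first vowel). 'yohup' -> 'yohop'
Rule 2: Consonant Assimilation: no voiced obstruent (b/d/g/v/z) stands immediately before a voiceless consonant (p/t/k/s/f). No change.
Rule 3: Final Devoicing: final consonant 'p' is not one of the voiced obstruents b/d/g/v/z. No change.
Final form: 'yohop'

yohop


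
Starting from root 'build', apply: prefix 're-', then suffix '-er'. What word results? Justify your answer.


Step 1: Add prefix 're-' to 'build' = 'rebuild'
Step 2: Add suffix '-er' to 'rebuild' = 'rebuilder'

rebuilder


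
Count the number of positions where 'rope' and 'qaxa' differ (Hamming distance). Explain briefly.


Alignment:
Position 1: 'r' vs 'q' = DIFFER
Position 2: 'o' vs 'a' = DIFFER
Position 3: 'p' vs 'x' = DIFFER
Position 4: 'e' vs 'a' = DIFFER
Total differences: 4

4


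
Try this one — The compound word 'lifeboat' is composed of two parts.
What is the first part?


Split 'lifeboat' into 'life' + 'boat'. The first part is 'life'.

life


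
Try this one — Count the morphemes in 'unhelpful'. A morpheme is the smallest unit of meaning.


Decomposition: un- (prefix) + help (root) + -ful (suffix) = 3 morpheme(s)

3 morphemes


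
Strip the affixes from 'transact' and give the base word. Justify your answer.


Remove prefix 'trans' from 'transact' to get root 'act'.

act


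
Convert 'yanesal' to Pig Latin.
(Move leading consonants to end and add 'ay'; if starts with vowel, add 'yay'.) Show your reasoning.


'yanesal': move consonant cluster 'y' to end and add 'ay': 'anesalyay'.

anesalyay


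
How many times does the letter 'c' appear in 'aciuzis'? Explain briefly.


Letter 'c' in 'aciuzis': found at position(s) 2 = 1 occurrence(s).

1


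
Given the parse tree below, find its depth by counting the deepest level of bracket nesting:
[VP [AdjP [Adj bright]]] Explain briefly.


Count bracket nesting levels:
'[' at pos 0: depth = 1
'[' at pos 4: depth = 2
'[' at pos 10: depth = 3
Maximum depth reached: 3

3


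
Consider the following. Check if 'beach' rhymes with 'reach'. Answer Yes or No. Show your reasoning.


Rime (stressed vowel + following sounds) of 'beach': -each = /iːtʃ/
Rime of 'reach': -each = /iːtʃ/
/iːtʃ/ and /iːtʃ/ are the same ending sound, so the words rhyme.

Yes


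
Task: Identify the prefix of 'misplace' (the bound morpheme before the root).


The word 'misplace' = 'mis' (prefix) + 'place' (root). The prefix is 'mis'.

mis


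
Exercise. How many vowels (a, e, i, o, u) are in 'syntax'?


Vowels in 'syntax': a = 1 vowels.

1


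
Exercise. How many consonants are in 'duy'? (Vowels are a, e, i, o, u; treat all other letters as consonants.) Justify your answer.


Consonants in 'duy': d, y = 2 consonants.

2


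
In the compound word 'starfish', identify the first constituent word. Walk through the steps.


Split 'starfish' into 'star' + 'fish'. The first part is 'star'.

star


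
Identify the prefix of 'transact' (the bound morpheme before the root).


The word 'transact' = 'trans' (prefix) + 'act' (root). The prefix is 'trans'.

trans


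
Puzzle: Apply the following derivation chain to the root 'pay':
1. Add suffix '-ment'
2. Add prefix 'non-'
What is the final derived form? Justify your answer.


Step 1: Add suffix '-ment' to 'pay' = 'payment'
Step 2: Add prefix 'non-' to 'payment' = 'nonpayment'

nonpayment


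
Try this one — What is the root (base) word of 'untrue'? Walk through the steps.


Remove prefix 'un' from 'untrue' to get root 'true'.

true


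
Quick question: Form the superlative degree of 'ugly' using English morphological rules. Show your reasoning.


Apply superlative formation (consonant + y: change y to i, add -est): 'ugly' -> 'ugliest'.

ugliest


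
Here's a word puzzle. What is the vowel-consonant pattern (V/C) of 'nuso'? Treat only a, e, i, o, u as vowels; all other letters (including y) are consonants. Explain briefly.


Letter mapping: n = C, u = V, s = C, o = V.

CVCV


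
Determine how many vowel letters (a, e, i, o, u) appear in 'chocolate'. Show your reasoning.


Vowels in 'chocolate': o, o, a, e = 4 vowels.

4


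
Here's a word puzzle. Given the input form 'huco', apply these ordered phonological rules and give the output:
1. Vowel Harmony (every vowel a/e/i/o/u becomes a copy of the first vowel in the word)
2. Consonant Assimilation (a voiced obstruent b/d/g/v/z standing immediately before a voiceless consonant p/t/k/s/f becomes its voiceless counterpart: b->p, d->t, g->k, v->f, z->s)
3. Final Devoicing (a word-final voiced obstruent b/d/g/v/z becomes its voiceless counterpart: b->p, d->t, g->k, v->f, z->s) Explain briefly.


Starting form: 'huco'
Rule 1: Vowel Harmony: all vowels become 'u' (matching first vowel). 'huco' -> 'hucu'
Rule 2: Consonant Assimilation: no voiced obstruent (b/d/g/v/z) stands immediately before a voiceless consonant (p/t/k/s/f). No change.
Rule 3: Final Devoicing: the word ends in the vowel 'u', not a consonant. No change.
Final form: 'hucu'

hucu


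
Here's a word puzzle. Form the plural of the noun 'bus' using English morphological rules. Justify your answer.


Apply rule: Add -es (sibilant/fricative ending). 'bus' becomes 'buses'.

buses


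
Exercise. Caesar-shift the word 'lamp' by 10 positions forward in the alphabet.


Shift each letter by 10: l -> v, a -> k, m -> w, p -> z. Result: 'vkwz'.

vkwz


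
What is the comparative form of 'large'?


Apply comparative formation (ends in e: add -r): 'large' -> 'larger'.

larger


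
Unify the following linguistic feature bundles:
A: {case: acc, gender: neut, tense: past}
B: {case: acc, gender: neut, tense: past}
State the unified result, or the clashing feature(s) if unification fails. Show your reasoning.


Compare features:
case: A=acc vs B=acc -> unified: acc
gender: A=neut vs B=neut -> unified: neut
tense: A=past vs B=past -> unified: past
No clashes found.

Unified: {case: acc, gender: neut, tense: past}


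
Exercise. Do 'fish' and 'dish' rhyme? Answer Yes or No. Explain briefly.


Rime (stressed vowel + following sounds) of 'fish': -ish = /ɪʃ/
Rime of 'dish': -ish = /ɪʃ/
/ɪʃ/ and /ɪʃ/ are the same ending sound, so the words rhyme.

Yes


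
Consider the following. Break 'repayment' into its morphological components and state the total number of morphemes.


Step 1: Identify prefix: 're' (meaning: again)
Step 2: Identify root: 'pay'
Step 3: Identify suffix(es): 'ment'
Decomposition: re- (prefix: again) + pay (root) + -ment (suffix: action/result)
Total morphemes: 3

3 morphemes (re- (prefix: again) + pay (root) + -ment (suffix: action/result))


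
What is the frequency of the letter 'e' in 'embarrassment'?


Letter 'e' in 'embarrassment': found at position(s) 1, 11 = 2 occurrence(s).

2


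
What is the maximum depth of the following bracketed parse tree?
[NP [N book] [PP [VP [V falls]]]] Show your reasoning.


Count bracket nesting levels:
'[' at pos 0: depth = 1
'[' at pos 4: depth = 2
'[' at pos 13: depth = 2
'[' at pos 17: depth = 3
'[' at pos 21: depth = 4
Maximum depth reached: 4

4


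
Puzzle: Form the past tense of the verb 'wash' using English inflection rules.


Apply rule: Add -ed. 'wash' becomes 'washed'.

washed


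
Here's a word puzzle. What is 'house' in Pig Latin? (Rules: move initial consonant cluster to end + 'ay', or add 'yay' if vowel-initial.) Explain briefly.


'house': move consonant cluster 'h' to end and add 'ay': 'ousehay'.

ousehay


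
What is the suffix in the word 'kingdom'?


The word 'kingdom' = 'king' (root) + '-dom' (suffix). The suffix is '-dom'.

dom


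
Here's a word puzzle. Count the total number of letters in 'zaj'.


Spell out 'zaj' and number each letter: z(1), a(2), j(3). Total: 3 letters.

3


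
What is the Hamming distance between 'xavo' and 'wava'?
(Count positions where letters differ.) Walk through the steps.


Alignment:
Position 1: 'x' vs 'w' = DIFFER
Position 2: 'a' vs 'a' = match
Position 3: 'v' vs 'v' = match
Position 4: 'o' vs 'a' = DIFFER
Total differences: 2

2


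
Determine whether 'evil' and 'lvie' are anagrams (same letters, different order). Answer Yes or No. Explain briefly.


Sorted letters of 'evil': 'eilv'
Sorted letters of 'lvie': 'eilv'
They match.

Yes


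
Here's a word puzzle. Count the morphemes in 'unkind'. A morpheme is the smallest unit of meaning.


Decomposition: un- (prefix) + kind (root) = 2 morpheme(s)

2 morphemes


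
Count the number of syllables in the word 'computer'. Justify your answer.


Break 'computer' into syllables: com-pu-ter -> com | pu | ter = 3 syllables

3 syllables


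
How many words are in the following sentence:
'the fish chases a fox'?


Split into words: the | fish | chases | a | fox = 5 words.

5


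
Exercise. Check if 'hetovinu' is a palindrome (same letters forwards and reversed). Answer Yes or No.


Forward: 'hetovinu'
Reversed: 'univoteh'
They differ.

No


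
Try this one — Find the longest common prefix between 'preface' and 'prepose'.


Compare from the start: 3 characters match: 'pre'. Mismatch at position 4: 'f' vs 'p'.

pre


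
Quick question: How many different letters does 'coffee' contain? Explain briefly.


Unique letters in 'coffee': {c, e, f, o} = 4 distinct letters.

4


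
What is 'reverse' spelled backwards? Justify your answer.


Reverse 'reverse' character by character: 'esrever'.

esrever


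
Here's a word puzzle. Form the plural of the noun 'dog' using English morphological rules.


Apply rule: Add -s. 'dog' becomes 'dogs'.

dogs


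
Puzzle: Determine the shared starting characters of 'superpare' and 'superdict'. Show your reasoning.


Compare from the start: 5 characters match: 'super'. Mismatch at position 6: 'p' vs 'd'.

super


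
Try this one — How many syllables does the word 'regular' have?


Break 'regular' into syllables: reg-u-lar -> reg | u | lar = 3 syllables

3 syllables


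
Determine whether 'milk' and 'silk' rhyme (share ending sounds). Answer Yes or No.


Rime (stressed vowel + following sounds) of 'milk': -ilk = /ɪlk/
Rime of 'silk': -ilk = /ɪlk/
/ɪlk/ and /ɪlk/ are the same ending sound, so the words rhyme.

Yes


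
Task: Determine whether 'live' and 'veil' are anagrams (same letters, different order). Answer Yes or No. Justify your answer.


Sorted letters of 'live': 'eilv'
Sorted letters of 'veil': 'eilv'
They match.

Yes


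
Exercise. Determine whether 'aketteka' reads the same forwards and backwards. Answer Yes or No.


Forward: 'aketteka'
Reversed: 'aketteka'
They are identical.

Yes


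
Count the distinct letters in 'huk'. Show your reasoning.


Unique letters in 'huk': {h, k, u} = 3 distinct letters.

3


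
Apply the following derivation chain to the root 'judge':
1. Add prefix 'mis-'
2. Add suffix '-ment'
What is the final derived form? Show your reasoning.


Step 1: Add prefix 'mis-' to 'judge' = 'misjudge'
Step 2: Add suffix '-ment' to 'misjudge' = 'misjudgment'

misjudgment


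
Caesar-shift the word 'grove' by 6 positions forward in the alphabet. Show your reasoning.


Shift each letter by 6: g -> m, r -> x, o -> u, v -> b, e -> k. Result: 'mxubk'.

mxubk


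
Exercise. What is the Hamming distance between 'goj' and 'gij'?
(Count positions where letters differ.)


Alignment:
Position 1: 'g' vs 'g' = match
Position 2: 'o' vs 'i' = DIFFER
Position 3: 'j' vs 'j' = match
Total differences: 1

1


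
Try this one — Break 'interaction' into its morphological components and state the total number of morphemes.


Step 1: Identify prefix: 'inter' (meaning: between)
Step 2: Identify root: 'act'
Step 3: Identify suffix(es): 'ion'
Decomposition: inter- (prefix: between) + act (root) + -ion (suffix: act of)
Total morphemes: 3

3 morphemes (inter- (prefix: between) + act (root) + -ion (suffix: act of))


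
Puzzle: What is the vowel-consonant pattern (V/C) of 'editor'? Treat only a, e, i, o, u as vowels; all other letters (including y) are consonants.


Letter mapping: e = V, d = C, i = V, t = C, o = V, r = C.

VCVCVC


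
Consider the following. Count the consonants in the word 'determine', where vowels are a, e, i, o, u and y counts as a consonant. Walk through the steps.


Consonants in 'determine': d, t, r, m, n = 5 consonants.

5


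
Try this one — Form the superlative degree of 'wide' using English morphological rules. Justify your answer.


Apply superlative formation (ends in e: add -st): 'wide' -> 'widest'.

widest


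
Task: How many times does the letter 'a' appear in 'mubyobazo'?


Letter 'a' in 'mubyobazo': found at position(s) 7 = 1 occurrence(s).

1


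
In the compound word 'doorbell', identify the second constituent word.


Split 'doorbell' into 'door' + 'bell'. The second part is 'bell'.

bell


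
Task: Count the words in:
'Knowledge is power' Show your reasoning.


Split into words: Knowledge | is | power = 3 words.

3


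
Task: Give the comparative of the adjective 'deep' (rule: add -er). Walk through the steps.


Apply comparative formation (add -er): 'deep' -> 'deeper'.

deeper


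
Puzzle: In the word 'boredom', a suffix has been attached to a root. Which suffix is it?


The word 'boredom' = 'bore' (root) + '-dom' (suffix). The suffix is '-dom'.

dom


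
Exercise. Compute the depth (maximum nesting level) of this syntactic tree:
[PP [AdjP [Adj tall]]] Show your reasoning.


Count bracket nesting levels:
'[' at pos 0: depth = 1
'[' at pos 4: depth = 2
'[' at pos 10: depth = 3
Maximum depth reached: 3

3


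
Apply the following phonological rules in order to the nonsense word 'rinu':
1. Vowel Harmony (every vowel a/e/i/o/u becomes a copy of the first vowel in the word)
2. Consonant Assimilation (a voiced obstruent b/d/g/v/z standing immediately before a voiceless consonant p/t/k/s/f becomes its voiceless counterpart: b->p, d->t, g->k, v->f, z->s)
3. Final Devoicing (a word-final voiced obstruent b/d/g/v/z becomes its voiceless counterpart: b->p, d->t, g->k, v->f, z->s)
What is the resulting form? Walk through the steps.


Starting form: 'rinu'
Rule 1: Vowel Harmony: all vowels become 'i' (matching first vowel). 'rinu' -> 'rini'
Rule 2: Consonant Assimilation: no voiced obstruent (b/d/g/v/z) stands immediately before a voiceless consonant (p/t/k/s/f). No change.
Rule 3: Final Devoicing: the word ends in the vowel 'i', not a consonant. No change.
Final form: 'rini'

rini
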